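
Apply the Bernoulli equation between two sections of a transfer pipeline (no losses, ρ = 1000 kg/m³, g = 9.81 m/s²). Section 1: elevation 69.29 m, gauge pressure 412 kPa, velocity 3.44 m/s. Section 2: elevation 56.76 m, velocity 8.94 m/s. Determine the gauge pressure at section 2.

Pressure head at 1: ψ₁ = P₁/(ρg) = 412×1000 / (1000 × 9.81) = 42.00 m.
Velocity heads: v₁²/2g = 3.44²/19.62 = 0.603 m; v₂²/2g = 8.94²/19.62 = 4.074 m.
Total head H = z₁ + ψ₁ + v₁²/2g = 69.29 + 42.00 + 0.603 = 111.89 m.
ψ₂ = H − z₂ − v₂²/2g = 111.89 − 56.76 − 4.074 = 51.06 m.
P₂ = ρgψ₂ = 1000 × 9.81 × 51.06 ≈ 501 kPa.

P₂ ≈ 501 kPa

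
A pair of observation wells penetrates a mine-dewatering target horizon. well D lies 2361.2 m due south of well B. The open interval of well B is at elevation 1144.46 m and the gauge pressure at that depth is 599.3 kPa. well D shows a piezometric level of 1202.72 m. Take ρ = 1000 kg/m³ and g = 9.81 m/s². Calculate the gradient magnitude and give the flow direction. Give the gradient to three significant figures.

i ≈ 0.00120; groundwater flows toward the south

Pressure head at well B: ψ = P/(ρg) = 599.3×1000 / (1000 × 9.81) = 61.09 m.
Total head at well B: h = z + ψ = 1144.46 + 61.09 = 1205.55 m.
Total head at well D: h = 1202.72 m (water level in the piezometer is the total head).
Head difference: h(well B) − h(well D) = 1205.55 − 1202.72 = 2.83 m.
Hydraulic gradient: i = |Δh| / L = 2.83 / 2361.2 = 0.00120.
Flow is from higher to lower head: from well B toward well D, i.e. toward the south.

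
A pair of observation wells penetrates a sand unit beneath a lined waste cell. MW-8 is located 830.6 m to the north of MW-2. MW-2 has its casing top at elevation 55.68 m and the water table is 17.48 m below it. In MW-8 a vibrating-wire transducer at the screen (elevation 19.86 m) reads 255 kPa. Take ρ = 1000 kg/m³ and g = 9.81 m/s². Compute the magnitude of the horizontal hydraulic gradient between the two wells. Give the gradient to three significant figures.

i ≈ 0.00921

Total head at MW-2: h = 55.68 − 17.48 = 38.20 m.
Pressure head at MW-8: ψ = P/(ρg) = 255×1000 / (1000 × 9.81) = 25.99 m.
Total head at MW-8: h = z + ψ = 19.86 + 25.99 = 45.85 m.
Head difference: h(MW-2) − h(MW-8) = 38.20 − 45.85 = -7.65 m.
Hydraulic gradient: i = |Δh| / L = 7.65 / 830.6 = 0.00921.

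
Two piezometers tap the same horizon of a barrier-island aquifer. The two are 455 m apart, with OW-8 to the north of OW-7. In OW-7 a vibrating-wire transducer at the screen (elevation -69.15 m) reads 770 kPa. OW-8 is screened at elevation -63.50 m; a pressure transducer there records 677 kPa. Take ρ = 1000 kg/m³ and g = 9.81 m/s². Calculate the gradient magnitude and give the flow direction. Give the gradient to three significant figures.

Pressure head at OW-7: ψ = P/(ρg) = 770×1000 / (1000 × 9.81) = 78.49 m.
Total head at OW-7: h = z + ψ = -69.15 + 78.49 = 9.34 m.
Pressure head at OW-8: ψ = P/(ρg) = 677×1000 / (1000 × 9.81) = 69.01 m.
Total head at OW-8: h = z + ψ = -63.50 + 69.01 = 5.51 m.
Head difference: h(OW-7) − h(OW-8) = 9.34 − 5.51 = 3.83 m.
Hydraulic gradient: i = |Δh| / L = 3.83 / 455 = 0.00842.
Flow is from higher to lower head: from OW-7 toward OW-8, i.e. toward the north.

i ≈ 0.00842; groundwater flows toward the north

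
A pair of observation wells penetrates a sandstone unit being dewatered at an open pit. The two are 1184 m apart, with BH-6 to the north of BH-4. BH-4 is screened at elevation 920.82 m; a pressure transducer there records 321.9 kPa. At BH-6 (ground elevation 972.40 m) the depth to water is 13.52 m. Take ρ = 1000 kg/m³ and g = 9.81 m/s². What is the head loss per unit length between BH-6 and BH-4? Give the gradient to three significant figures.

Pressure head at BH-4: ψ = P/(ρg) = 321.9×1000 / (1000 × 9.81) = 32.81 m.
Total head at BH-4: h = z + ψ = 920.82 + 32.81 = 953.63 m.
Total head at BH-6: h = 972.40 − 13.52 = 958.88 m.
Head difference: h(BH-4) − h(BH-6) = 953.63 − 958.88 = -5.25 m.
Hydraulic gradient: i = |Δh| / L = 5.25 / 1184 = 0.00443.

i ≈ 0.00443 m/m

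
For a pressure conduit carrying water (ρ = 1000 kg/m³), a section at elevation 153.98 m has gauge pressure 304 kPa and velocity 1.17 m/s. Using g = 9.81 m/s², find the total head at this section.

h ≈ 185.04 m

Pressure head ψ = P/(ρg) = 304×1000 / (1000 × 9.81) = 30.99 m.
Velocity head = v²/(2g) = 1.17² / (2 × 9.81) = 0.070 m.
h = z + ψ + v²/(2g) = 153.98 + 30.99 + 0.070 = 185.04 m.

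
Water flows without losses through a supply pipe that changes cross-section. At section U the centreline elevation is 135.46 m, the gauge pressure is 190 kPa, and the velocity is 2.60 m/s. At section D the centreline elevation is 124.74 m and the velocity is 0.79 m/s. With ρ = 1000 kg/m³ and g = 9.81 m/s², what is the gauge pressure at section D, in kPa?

Pressure head at U: ψ₁ = P₁/(ρg) = 190×1000 / (1000 × 9.81) = 19.37 m.
Velocity heads: v₁²/2g = 2.60²/19.62 = 0.345 m; v₂²/2g = 0.79²/19.62 = 0.032 m.
Total head H = z₁ + ψ₁ + v₁²/2g = 135.46 + 19.37 + 0.345 = 155.18 m.
ψ₂ = H − z₂ − v₂²/2g = 155.18 − 124.74 − 0.032 = 30.41 m.
P₂ = ρgψ₂ = 1000 × 9.81 × 30.41 ≈ 298 kPa.

P₂ ≈ 298 kPa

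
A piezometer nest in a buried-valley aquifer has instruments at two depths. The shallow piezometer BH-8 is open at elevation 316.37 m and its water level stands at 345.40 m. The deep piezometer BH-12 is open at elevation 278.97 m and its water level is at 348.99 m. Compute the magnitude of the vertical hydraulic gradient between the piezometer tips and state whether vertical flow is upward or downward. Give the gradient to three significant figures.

Total head at BH-8: h = 345.40 m (water level in the standpipe).
Total head at BH-12: h = 348.99 m.
Δh = h(BH-8) − h(BH-12) = 345.40 − 348.99 = -3.59 m.
Vertical separation Δz = 316.37 − 278.97 = 37.40 m.
|i_v| = |Δh| / Δz = 3.59 / 37.40 = 0.0960.
Head is higher in the deep piezometer, so vertical flow is upward (discharge condition).

|i_v| ≈ 0.0960; vertical flow is upward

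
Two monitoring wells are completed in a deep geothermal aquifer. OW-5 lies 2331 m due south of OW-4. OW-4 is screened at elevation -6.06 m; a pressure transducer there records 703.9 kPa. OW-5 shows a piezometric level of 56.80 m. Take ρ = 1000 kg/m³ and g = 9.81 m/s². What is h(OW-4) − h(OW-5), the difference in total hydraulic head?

Δh ≈ 8.89 m

Pressure head at OW-4: ψ = P/(ρg) = 703.9×1000 / (1000 × 9.81) = 71.75 m.
Total head at OW-4: h = z + ψ = -6.06 + 71.75 = 65.69 m.
Total head at OW-5: h = 56.80 m (water level in the piezometer is the total head).
Head difference: h(OW-4) − h(OW-5) = 65.69 − 56.80 = 8.89 m.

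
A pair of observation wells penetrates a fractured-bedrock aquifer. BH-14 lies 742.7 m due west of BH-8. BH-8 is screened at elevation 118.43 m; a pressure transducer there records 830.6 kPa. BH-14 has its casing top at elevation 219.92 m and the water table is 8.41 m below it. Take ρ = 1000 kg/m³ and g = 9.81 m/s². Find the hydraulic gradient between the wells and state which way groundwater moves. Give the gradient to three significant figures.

i ≈ 0.0113; groundwater flows toward the east

Pressure head at BH-8: ψ = P/(ρg) = 830.6×1000 / (1000 × 9.81) = 84.67 m.
Total head at BH-8: h = z + ψ = 118.43 + 84.67 = 203.10 m.
Total head at BH-14: h = 219.92 − 8.41 = 211.51 m.
Head difference: h(BH-8) − h(BH-14) = 203.10 − 211.51 = -8.41 m.
Hydraulic gradient: i = |Δh| / L = 8.41 / 742.7 = 0.0113.
Flow is from higher to lower head: from BH-14 toward BH-8, i.e. toward the east.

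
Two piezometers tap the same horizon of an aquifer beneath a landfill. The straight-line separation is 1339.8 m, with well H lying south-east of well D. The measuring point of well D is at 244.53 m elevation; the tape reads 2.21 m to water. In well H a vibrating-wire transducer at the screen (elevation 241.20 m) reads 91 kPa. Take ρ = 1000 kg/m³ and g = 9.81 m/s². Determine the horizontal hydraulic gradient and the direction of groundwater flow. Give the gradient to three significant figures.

i ≈ 0.00609; groundwater flows toward the north-west

Total head at well D: h = 244.53 − 2.21 = 242.32 m.
Pressure head at well H: ψ = P/(ρg) = 91×1000 / (1000 × 9.81) = 9.28 m.
Total head at well H: h = z + ψ = 241.20 + 9.28 = 250.48 m.
Head difference: h(well D) − h(well H) = 242.32 − 250.48 = -8.16 m.
Hydraulic gradient: i = |Δh| / L = 8.16 / 1339.8 = 0.00609.
Flow is from higher to lower head: from well H toward well D, i.e. toward the north-west.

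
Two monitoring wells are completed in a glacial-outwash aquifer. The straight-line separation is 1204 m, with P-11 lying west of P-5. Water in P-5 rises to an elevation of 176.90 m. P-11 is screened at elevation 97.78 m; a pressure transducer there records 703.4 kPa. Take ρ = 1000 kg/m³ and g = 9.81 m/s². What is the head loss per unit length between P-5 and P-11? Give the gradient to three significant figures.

i ≈ 0.00616 m/m

Total head at P-5: h = 176.90 m (water level in the piezometer is the total head).
Pressure head at P-11: ψ = P/(ρg) = 703.4×1000 / (1000 × 9.81) = 71.70 m.
Total head at P-11: h = z + ψ = 97.78 + 71.70 = 169.48 m.
Head difference: h(P-5) − h(P-11) = 176.90 − 169.48 = 7.42 m.
Hydraulic gradient: i = |Δh| / L = 7.42 / 1204 = 0.00616.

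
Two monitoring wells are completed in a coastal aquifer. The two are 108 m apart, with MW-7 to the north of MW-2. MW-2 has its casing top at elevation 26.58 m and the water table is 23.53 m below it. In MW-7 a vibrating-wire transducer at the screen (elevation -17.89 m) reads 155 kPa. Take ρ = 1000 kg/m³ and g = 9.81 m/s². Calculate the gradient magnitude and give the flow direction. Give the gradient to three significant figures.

i ≈ 0.0476; groundwater flows toward the north

Total head at MW-2: h = 26.58 − 23.53 = 3.05 m.
Pressure head at MW-7: ψ = P/(ρg) = 155×1000 / (1000 × 9.81) = 15.80 m.
Total head at MW-7: h = z + ψ = -17.89 + 15.80 = -2.09 m.
Head difference: h(MW-2) − h(MW-7) = 3.05 − (-2.09) = 5.14 m.
Hydraulic gradient: i = |Δh| / L = 5.14 / 108 = 0.0476.
Flow is from higher to lower head: from MW-2 toward MW-7, i.e. toward the north.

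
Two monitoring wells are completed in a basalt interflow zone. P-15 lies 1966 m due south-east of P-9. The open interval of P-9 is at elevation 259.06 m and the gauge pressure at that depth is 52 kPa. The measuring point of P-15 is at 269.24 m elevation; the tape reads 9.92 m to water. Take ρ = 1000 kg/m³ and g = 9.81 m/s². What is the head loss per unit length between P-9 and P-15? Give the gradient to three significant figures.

Pressure head at P-9: ψ = P/(ρg) = 52×1000 / (1000 × 9.81) = 5.30 m.
Total head at P-9: h = z + ψ = 259.06 + 5.30 = 264.36 m.
Total head at P-15: h = 269.24 − 9.92 = 259.32 m.
Head difference: h(P-9) − h(P-15) = 264.36 − 259.32 = 5.04 m.
Hydraulic gradient: i = |Δh| / L = 5.04 / 1966 = 0.00256.

i ≈ 0.00256 m/m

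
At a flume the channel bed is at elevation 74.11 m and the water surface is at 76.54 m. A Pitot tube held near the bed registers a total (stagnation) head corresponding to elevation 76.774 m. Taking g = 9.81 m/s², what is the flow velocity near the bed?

Near the bed, under hydrostatic conditions, the piezometric head (z + ψ) equals the free-surface elevation, 76.54 m.
Velocity head = total − piezometric = 76.774 − 76.54 = 0.234 m.
v = √(2g·h_v) = √(2 × 9.81 × 0.234) = 2.14 m/s.

v ≈ 2.14 m/s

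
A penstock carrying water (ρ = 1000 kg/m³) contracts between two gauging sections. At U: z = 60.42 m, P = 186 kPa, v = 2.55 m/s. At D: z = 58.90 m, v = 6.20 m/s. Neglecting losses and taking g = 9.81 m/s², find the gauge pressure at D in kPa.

P₂ ≈ 185 kPa

Pressure head at U: ψ₁ = P₁/(ρg) = 186×1000 / (1000 × 9.81) = 18.96 m.
Velocity heads: v₁²/2g = 2.55²/19.62 = 0.331 m; v₂²/2g = 6.20²/19.62 = 1.959 m.
Total head H = z₁ + ψ₁ + v₁²/2g = 60.42 + 18.96 + 0.331 = 79.71 m.
ψ₂ = H − z₂ − v₂²/2g = 79.71 − 58.90 − 1.959 = 18.85 m.
P₂ = ρgψ₂ = 1000 × 9.81 × 18.85 ≈ 185 kPa.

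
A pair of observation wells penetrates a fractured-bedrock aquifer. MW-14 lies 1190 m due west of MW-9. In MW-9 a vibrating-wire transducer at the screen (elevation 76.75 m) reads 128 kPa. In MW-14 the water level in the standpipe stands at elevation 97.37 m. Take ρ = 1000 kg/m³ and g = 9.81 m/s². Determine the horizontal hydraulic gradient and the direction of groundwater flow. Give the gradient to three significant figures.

Pressure head at MW-9: ψ = P/(ρg) = 128×1000 / (1000 × 9.81) = 13.05 m.
Total head at MW-9: h = z + ψ = 76.75 + 13.05 = 89.80 m.
Total head at MW-14: h = 97.37 m (water level in the piezometer is the total head).
Head difference: h(MW-9) − h(MW-14) = 89.80 − 97.37 = -7.57 m.
Hydraulic gradient: i = |Δh| / L = 7.57 / 1190 = 0.00636.
Flow is from higher to lower head: from MW-14 toward MW-9, i.e. toward the east.

i ≈ 0.00636; groundwater flows toward the east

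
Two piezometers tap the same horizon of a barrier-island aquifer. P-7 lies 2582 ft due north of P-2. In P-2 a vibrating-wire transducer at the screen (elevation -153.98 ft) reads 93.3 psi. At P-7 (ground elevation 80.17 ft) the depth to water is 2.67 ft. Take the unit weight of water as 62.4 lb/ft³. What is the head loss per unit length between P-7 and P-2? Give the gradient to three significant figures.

Pressure head at P-2: ψ = 144·P/γ = 144 × 93.3 / 62.4 = 215.31 ft.
Total head at P-2: h = z + ψ = -153.98 + 215.31 = 61.33 ft.
Total head at P-7: h = 80.17 − 2.67 = 77.50 ft.
Head difference: h(P-2) − h(P-7) = 61.33 − 77.50 = -16.17 ft.
Hydraulic gradient: i = |Δh| / L = 16.17 / 2582 = 0.00626.

i ≈ 0.00626 ft/ft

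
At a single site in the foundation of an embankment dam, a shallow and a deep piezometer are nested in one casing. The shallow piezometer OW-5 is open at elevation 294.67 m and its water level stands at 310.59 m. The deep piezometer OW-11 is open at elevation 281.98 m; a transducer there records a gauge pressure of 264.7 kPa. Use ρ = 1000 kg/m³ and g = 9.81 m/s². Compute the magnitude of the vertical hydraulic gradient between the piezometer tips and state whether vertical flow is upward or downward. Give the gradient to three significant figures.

|i_v| ≈ 0.128; vertical flow is downward

Total head at OW-5: h = 310.59 m (water level in the standpipe).
Pressure head at OW-11: ψ = P/(ρg) = 264.7×1000 / (1000 × 9.81) = 26.98 m.
Total head at OW-11: h = z + ψ = 281.98 + 26.98 = 308.96 m.
Δh = h(OW-5) − h(OW-11) = 310.59 − 308.96 = 1.63 m.
Vertical separation Δz = 294.67 − 281.98 = 12.69 m.
|i_v| = |Δh| / Δz = 1.63 / 12.69 = 0.128.
Head is higher in the shallow piezometer, so vertical flow is downward (recharge condition).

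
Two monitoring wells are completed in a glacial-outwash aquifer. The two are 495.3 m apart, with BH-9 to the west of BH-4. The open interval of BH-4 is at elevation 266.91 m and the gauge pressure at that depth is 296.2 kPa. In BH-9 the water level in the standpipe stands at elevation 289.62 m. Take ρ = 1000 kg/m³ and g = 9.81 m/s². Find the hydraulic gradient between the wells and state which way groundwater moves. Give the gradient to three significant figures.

Pressure head at BH-4: ψ = P/(ρg) = 296.2×1000 / (1000 × 9.81) = 30.19 m.
Total head at BH-4: h = z + ψ = 266.91 + 30.19 = 297.10 m.
Total head at BH-9: h = 289.62 m (water level in the piezometer is the total head).
Head difference: h(BH-4) − h(BH-9) = 297.10 − 289.62 = 7.48 m.
Hydraulic gradient: i = |Δh| / L = 7.48 / 495.3 = 0.0151.
Flow is from higher to lower head: from BH-4 toward BH-9, i.e. toward the west.

i ≈ 0.0151; groundwater flows toward the west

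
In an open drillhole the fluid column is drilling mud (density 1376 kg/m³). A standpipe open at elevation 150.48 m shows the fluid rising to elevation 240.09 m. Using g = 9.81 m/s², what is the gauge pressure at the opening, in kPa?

Pressure head ψ = h − z = 240.09 − 150.48 = 89.61 m.
P = ρgψ = 1376 × 9.81 × 89.61 = 1209606 Pa ≈ 1210 kPa.

P ≈ 1210 kPa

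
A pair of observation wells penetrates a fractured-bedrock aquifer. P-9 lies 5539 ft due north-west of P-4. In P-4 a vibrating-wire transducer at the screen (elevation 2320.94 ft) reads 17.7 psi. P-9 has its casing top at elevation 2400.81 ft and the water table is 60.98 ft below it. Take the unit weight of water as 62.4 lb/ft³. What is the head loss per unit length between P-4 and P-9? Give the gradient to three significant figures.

i ≈ 0.00396 ft/ft

Pressure head at P-4: ψ = 144·P/γ = 144 × 17.7 / 62.4 = 40.85 ft.
Total head at P-4: h = z + ψ = 2320.94 + 40.85 = 2361.79 ft.
Total head at P-9: h = 2400.81 − 60.98 = 2339.83 ft.
Head difference: h(P-4) − h(P-9) = 2361.79 − 2339.83 = 21.96 ft.
Hydraulic gradient: i = |Δh| / L = 21.96 / 5539 = 0.00396.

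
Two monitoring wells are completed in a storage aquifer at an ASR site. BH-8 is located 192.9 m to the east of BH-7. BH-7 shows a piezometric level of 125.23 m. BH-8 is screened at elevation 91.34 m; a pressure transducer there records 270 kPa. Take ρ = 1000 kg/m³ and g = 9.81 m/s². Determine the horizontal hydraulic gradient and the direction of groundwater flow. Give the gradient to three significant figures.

i ≈ 0.0330; groundwater flows toward the east

Total head at BH-7: h = 125.23 m (water level in the piezometer is the total head).
Pressure head at BH-8: ψ = P/(ρg) = 270×1000 / (1000 × 9.81) = 27.52 m.
Total head at BH-8: h = z + ψ = 91.34 + 27.52 = 118.86 m.
Head difference: h(BH-7) − h(BH-8) = 125.23 − 118.86 = 6.37 m.
Hydraulic gradient: i = |Δh| / L = 6.37 / 192.9 = 0.0330.
Flow is from higher to lower head: from BH-7 toward BH-8, i.e. toward the east.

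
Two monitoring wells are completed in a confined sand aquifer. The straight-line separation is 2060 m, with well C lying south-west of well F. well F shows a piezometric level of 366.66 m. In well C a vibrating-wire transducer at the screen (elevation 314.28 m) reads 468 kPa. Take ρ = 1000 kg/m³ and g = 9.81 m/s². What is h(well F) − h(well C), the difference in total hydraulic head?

Total head at well F: h = 366.66 m (water level in the piezometer is the total head).
Pressure head at well C: ψ = P/(ρg) = 468×1000 / (1000 × 9.81) = 47.71 m.
Total head at well C: h = z + ψ = 314.28 + 47.71 = 361.99 m.
Head difference: h(well F) − h(well C) = 366.66 − 361.99 = 4.67 m.

Δh ≈ 4.67 m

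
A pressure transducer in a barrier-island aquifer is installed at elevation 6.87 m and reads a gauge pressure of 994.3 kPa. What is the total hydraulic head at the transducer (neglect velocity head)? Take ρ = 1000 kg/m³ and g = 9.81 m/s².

h ≈ 108.23 m

ψ = P/(ρg) = 994.3×1000 / (1000 × 9.81) = 101.36 m.
h = z + ψ = 6.87 + 101.36 = 108.23 m.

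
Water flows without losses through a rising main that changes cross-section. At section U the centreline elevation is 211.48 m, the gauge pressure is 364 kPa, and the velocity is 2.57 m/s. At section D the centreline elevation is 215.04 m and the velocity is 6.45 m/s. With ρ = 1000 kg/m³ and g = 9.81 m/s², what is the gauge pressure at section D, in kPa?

P₂ ≈ 312 kPa

Pressure head at U: ψ₁ = P₁/(ρg) = 364×1000 / (1000 × 9.81) = 37.10 m.
Velocity heads: v₁²/2g = 2.57²/19.62 = 0.337 m; v₂²/2g = 6.45²/19.62 = 2.120 m.
Total head H = z₁ + ψ₁ + v₁²/2g = 211.48 + 37.10 + 0.337 = 248.92 m.
ψ₂ = H − z₂ − v₂²/2g = 248.92 − 215.04 − 2.120 = 31.76 m.
P₂ = ρgψ₂ = 1000 × 9.81 × 31.76 ≈ 312 kPa.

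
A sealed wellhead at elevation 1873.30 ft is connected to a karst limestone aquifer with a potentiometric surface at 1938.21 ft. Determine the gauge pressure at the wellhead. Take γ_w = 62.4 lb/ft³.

P ≈ 28.1 psi

Head above the cap: Δh = 1938.21 − 1873.30 = 64.91 ft.
P = γΔh/144 = 62.4 × 64.91 / 144 = 28.1 psi.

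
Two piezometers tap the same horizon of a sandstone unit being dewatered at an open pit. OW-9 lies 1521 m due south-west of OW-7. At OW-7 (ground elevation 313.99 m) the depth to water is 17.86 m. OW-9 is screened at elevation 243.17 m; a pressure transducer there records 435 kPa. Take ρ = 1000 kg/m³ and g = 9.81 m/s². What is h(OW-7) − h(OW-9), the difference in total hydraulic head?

Total head at OW-7: h = 313.99 − 17.86 = 296.13 m.
Pressure head at OW-9: ψ = P/(ρg) = 435×1000 / (1000 × 9.81) = 44.34 m.
Total head at OW-9: h = z + ψ = 243.17 + 44.34 = 287.51 m.
Head difference: h(OW-7) − h(OW-9) = 296.13 − 287.51 = 8.62 m.

Δh ≈ 8.62 m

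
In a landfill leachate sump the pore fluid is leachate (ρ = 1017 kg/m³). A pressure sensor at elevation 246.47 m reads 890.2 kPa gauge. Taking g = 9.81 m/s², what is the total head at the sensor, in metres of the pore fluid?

ψ = P/(ρg) = 890.2×1000 / (1017 × 9.81) = 89.23 m.
h = z + ψ = 246.47 + 89.23 = 335.70 m.

h ≈ 335.70 m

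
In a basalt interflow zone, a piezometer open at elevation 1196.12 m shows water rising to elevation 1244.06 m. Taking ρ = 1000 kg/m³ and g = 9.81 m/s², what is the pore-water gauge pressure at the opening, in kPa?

P ≈ 470 kPa

Pressure head ψ = h − z = 1244.06 − 1196.12 = 47.94 m.
P = ρgψ = 1000 × 9.81 × 47.94 = 470291 Pa ≈ 470 kPa.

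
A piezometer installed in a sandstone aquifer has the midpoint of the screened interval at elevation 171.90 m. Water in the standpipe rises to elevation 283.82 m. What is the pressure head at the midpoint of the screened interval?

ψ ≈ 111.92 m

Total head h = 283.82 m (the water-surface elevation in the piezometer).
Pressure head ψ = h − z = 283.82 − 171.90 = 111.92 m.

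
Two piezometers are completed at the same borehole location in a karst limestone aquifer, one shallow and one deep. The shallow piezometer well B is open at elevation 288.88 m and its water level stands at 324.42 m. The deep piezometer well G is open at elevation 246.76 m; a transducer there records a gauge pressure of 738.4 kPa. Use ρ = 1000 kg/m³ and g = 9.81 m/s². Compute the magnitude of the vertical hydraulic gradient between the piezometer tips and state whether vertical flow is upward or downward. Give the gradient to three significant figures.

Total head at well B: h = 324.42 m (water level in the standpipe).
Pressure head at well G: ψ = P/(ρg) = 738.4×1000 / (1000 × 9.81) = 75.27 m.
Total head at well G: h = z + ψ = 246.76 + 75.27 = 322.03 m.
Δh = h(well B) − h(well G) = 324.42 − 322.03 = 2.39 m.
Vertical separation Δz = 288.88 − 246.76 = 42.12 m.
|i_v| = |Δh| / Δz = 2.39 / 42.12 = 0.0567.
Head is higher in the shallow piezometer, so vertical flow is downward (recharge condition).

|i_v| ≈ 0.0567; vertical flow is downward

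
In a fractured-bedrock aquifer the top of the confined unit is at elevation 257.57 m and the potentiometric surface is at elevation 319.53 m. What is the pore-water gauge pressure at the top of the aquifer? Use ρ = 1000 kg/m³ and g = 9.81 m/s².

P ≈ 608 kPa

Pressure head at the aquifer top: ψ = h − z = 319.53 − 257.57 = 61.96 m.
P = ρgψ = 1000 × 9.81 × 61.96 = 607828 Pa ≈ 608 kPa.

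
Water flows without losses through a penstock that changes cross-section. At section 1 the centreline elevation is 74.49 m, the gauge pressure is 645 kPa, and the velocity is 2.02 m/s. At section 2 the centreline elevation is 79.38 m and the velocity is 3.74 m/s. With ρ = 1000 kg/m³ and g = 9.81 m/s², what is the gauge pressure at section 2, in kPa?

Pressure head at 1: ψ₁ = P₁/(ρg) = 645×1000 / (1000 × 9.81) = 65.75 m.
Velocity heads: v₁²/2g = 2.02²/19.62 = 0.208 m; v₂²/2g = 3.74²/19.62 = 0.713 m.
Total head H = z₁ + ψ₁ + v₁²/2g = 74.49 + 65.75 + 0.208 = 140.45 m.
ψ₂ = H − z₂ − v₂²/2g = 140.45 − 79.38 − 0.713 = 60.36 m.
P₂ = ρgψ₂ = 1000 × 9.81 × 60.36 ≈ 592 kPa.

P₂ ≈ 592 kPa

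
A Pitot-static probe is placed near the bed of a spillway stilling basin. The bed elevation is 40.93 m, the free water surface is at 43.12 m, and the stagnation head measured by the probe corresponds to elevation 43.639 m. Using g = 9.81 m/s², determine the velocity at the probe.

Near the bed, under hydrostatic conditions, the piezometric head (z + ψ) equals the free-surface elevation, 43.12 m.
Velocity head = total − piezometric = 43.639 − 43.12 = 0.519 m.
v = √(2g·h_v) = √(2 × 9.81 × 0.519) = 3.19 m/s.

v ≈ 3.19 m/s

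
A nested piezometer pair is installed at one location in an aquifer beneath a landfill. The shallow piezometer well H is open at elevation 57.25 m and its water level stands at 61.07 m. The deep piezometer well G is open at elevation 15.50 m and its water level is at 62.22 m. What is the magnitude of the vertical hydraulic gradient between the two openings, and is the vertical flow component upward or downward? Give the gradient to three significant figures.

|i_v| ≈ 0.0275; vertical flow is upward

Total head at well H: h = 61.07 m (water level in the standpipe).
Total head at well G: h = 62.22 m.
Δh = h(well H) − h(well G) = 61.07 − 62.22 = -1.15 m.
Vertical separation Δz = 57.25 − 15.50 = 41.75 m.
|i_v| = |Δh| / Δz = 1.15 / 41.75 = 0.0275.
Head is higher in the deep piezometer, so vertical flow is upward (discharge condition).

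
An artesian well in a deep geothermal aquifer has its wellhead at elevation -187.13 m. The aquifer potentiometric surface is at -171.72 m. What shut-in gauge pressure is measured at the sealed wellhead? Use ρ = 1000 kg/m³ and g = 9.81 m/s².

Head above the cap: Δh = -171.72 − (-187.13) = 15.41 m.
P = ρgΔh = 1000 × 9.81 × 15.41 = 151172 Pa ≈ 151 kPa.

P ≈ 151 kPa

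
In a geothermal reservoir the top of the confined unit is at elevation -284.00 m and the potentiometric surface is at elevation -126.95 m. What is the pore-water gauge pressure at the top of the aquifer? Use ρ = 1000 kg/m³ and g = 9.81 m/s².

P ≈ 1540 kPa

Pressure head at the aquifer top: ψ = h − z = -126.95 − (-284.00) = 157.05 m.
P = ρgψ = 1000 × 9.81 × 157.05 = 1540660 Pa ≈ 1540 kPa.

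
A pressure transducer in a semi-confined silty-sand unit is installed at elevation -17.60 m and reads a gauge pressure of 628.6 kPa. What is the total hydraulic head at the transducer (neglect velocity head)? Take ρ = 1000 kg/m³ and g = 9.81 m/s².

ψ = P/(ρg) = 628.6×1000 / (1000 × 9.81) = 64.08 m.
h = z + ψ = -17.60 + 64.08 = 46.48 m.

h ≈ 46.48 m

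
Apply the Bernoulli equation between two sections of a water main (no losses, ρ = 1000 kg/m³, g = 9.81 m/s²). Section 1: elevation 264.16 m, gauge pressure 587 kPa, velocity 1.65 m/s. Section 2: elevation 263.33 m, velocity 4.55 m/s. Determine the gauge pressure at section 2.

Pressure head at 1: ψ₁ = P₁/(ρg) = 587×1000 / (1000 × 9.81) = 59.84 m.
Velocity heads: v₁²/2g = 1.65²/19.62 = 0.139 m; v₂²/2g = 4.55²/19.62 = 1.055 m.
Total head H = z₁ + ψ₁ + v₁²/2g = 264.16 + 59.84 + 0.139 = 324.14 m.
ψ₂ = H − z₂ − v₂²/2g = 324.14 − 263.33 − 1.055 = 59.76 m.
P₂ = ρgψ₂ = 1000 × 9.81 × 59.76 ≈ 586 kPa.

P₂ ≈ 586 kPa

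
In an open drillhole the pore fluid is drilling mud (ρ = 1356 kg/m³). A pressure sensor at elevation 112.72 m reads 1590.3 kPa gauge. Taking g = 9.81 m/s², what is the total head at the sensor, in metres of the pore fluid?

h ≈ 232.27 m

ψ = P/(ρg) = 1590.3×1000 / (1356 × 9.81) = 119.55 m.
h = z + ψ = 112.72 + 119.55 = 232.27 m.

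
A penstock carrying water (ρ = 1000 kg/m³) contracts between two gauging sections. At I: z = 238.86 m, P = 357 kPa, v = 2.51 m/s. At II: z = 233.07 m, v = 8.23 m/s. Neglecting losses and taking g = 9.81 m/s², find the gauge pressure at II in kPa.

Pressure head at I: ψ₁ = P₁/(ρg) = 357×1000 / (1000 × 9.81) = 36.39 m.
Velocity heads: v₁²/2g = 2.51²/19.62 = 0.321 m; v₂²/2g = 8.23²/19.62 = 3.452 m.
Total head H = z₁ + ψ₁ + v₁²/2g = 238.86 + 36.39 + 0.321 = 275.57 m.
ψ₂ = H − z₂ − v₂²/2g = 275.57 − 233.07 − 3.452 = 39.05 m.
P₂ = ρgψ₂ = 1000 × 9.81 × 39.05 ≈ 383 kPa.

P₂ ≈ 383 kPa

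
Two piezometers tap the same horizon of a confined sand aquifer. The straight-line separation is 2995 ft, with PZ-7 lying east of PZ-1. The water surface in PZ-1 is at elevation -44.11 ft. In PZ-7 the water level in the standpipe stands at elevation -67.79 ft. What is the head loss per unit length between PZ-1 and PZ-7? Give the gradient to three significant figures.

Total head at PZ-1: h = -44.11 ft (water level in the piezometer is the total head).
Total head at PZ-7: h = -67.79 ft (water level in the piezometer is the total head).
Head difference: h(PZ-1) − h(PZ-7) = -44.11 − (-67.79) = 23.68 ft.
Hydraulic gradient: i = |Δh| / L = 23.68 / 2995 = 0.00791.

i ≈ 0.00791 ft/ft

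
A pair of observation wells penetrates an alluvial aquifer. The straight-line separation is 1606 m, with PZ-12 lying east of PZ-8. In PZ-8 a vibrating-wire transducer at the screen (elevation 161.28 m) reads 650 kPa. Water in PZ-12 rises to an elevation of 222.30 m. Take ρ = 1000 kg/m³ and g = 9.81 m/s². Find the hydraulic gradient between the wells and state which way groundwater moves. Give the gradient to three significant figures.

Pressure head at PZ-8: ψ = P/(ρg) = 650×1000 / (1000 × 9.81) = 66.26 m.
Total head at PZ-8: h = z + ψ = 161.28 + 66.26 = 227.54 m.
Total head at PZ-12: h = 222.30 m (water level in the piezometer is the total head).
Head difference: h(PZ-8) − h(PZ-12) = 227.54 − 222.30 = 5.24 m.
Hydraulic gradient: i = |Δh| / L = 5.24 / 1606 = 0.00326.
Flow is from higher to lower head: from PZ-8 toward PZ-12, i.e. toward the east.

i ≈ 0.00326; groundwater flows toward the east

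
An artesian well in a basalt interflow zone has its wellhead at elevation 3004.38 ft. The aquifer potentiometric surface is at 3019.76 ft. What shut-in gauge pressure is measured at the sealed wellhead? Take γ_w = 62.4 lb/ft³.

P ≈ 6.66 psi

Head above the cap: Δh = 3019.76 − 3004.38 = 15.38 ft.
P = γΔh/144 = 62.4 × 15.38 / 144 = 6.66 psi.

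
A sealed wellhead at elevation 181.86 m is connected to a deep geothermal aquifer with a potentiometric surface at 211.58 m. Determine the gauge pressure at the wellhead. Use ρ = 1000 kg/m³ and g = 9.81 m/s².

Head above the cap: Δh = 211.58 − 181.86 = 29.72 m.
P = ρgΔh = 1000 × 9.81 × 29.72 = 291553 Pa ≈ 292 kPa.

P ≈ 292 kPa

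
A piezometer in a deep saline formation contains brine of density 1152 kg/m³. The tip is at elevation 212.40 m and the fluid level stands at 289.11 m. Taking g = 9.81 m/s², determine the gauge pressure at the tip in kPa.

P ≈ 867 kPa

Pressure head ψ = h − z = 289.11 − 212.40 = 76.71 m.
P = ρgψ = 1152 × 9.81 × 76.71 = 866909 Pa ≈ 867 kPa.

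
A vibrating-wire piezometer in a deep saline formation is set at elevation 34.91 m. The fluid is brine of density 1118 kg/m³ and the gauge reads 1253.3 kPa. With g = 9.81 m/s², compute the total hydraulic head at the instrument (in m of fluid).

ψ = P/(ρg) = 1253.3×1000 / (1118 × 9.81) = 114.27 m.
h = z + ψ = 34.91 + 114.27 = 149.18 m.

h ≈ 149.18 m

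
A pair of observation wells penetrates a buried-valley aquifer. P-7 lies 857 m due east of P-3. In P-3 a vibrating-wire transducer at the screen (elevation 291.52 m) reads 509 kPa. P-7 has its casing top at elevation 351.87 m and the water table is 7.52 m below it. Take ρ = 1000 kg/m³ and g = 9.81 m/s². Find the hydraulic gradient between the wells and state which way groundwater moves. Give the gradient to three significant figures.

Pressure head at P-3: ψ = P/(ρg) = 509×1000 / (1000 × 9.81) = 51.89 m.
Total head at P-3: h = z + ψ = 291.52 + 51.89 = 343.41 m.
Total head at P-7: h = 351.87 − 7.52 = 344.35 m.
Head difference: h(P-3) − h(P-7) = 343.41 − 344.35 = -0.94 m.
Hydraulic gradient: i = |Δh| / L = 0.94 / 857 = 0.00110.
Flow is from higher to lower head: from P-7 toward P-3, i.e. toward the west.

i ≈ 0.00110; groundwater flows toward the west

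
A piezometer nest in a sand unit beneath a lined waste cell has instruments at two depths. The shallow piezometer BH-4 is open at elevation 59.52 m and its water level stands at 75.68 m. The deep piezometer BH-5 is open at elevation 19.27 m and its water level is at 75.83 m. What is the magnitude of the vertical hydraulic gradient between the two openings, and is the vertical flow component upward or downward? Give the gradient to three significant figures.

Total head at BH-4: h = 75.68 m (water level in the standpipe).
Total head at BH-5: h = 75.83 m.
Δh = h(BH-4) − h(BH-5) = 75.68 − 75.83 = -0.15 m.
Vertical separation Δz = 59.52 − 19.27 = 40.25 m.
|i_v| = |Δh| / Δz = 0.15 / 40.25 = 0.00373.
Head is higher in the deep piezometer, so vertical flow is upward (discharge condition).

|i_v| ≈ 0.00373; vertical flow is upward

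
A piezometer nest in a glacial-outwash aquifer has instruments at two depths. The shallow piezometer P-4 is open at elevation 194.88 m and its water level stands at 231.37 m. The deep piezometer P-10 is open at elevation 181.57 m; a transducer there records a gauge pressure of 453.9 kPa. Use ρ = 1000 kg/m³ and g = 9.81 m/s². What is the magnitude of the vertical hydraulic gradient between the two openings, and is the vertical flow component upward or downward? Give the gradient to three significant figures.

|i_v| ≈ 0.265; vertical flow is downward

Total head at P-4: h = 231.37 m (water level in the standpipe).
Pressure head at P-10: ψ = P/(ρg) = 453.9×1000 / (1000 × 9.81) = 46.27 m.
Total head at P-10: h = z + ψ = 181.57 + 46.27 = 227.84 m.
Δh = h(P-4) − h(P-10) = 231.37 − 227.84 = 3.53 m.
Vertical separation Δz = 194.88 − 181.57 = 13.31 m.
|i_v| = |Δh| / Δz = 3.53 / 13.31 = 0.265.
Head is higher in the shallow piezometer, so vertical flow is downward (recharge condition).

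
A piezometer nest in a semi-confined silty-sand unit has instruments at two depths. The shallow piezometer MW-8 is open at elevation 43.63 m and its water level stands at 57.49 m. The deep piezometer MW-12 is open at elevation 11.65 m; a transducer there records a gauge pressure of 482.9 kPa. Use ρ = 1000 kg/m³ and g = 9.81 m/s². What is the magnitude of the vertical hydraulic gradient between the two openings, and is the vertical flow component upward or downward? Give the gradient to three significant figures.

Total head at MW-8: h = 57.49 m (water level in the standpipe).
Pressure head at MW-12: ψ = P/(ρg) = 482.9×1000 / (1000 × 9.81) = 49.23 m.
Total head at MW-12: h = z + ψ = 11.65 + 49.23 = 60.88 m.
Δh = h(MW-8) − h(MW-12) = 57.49 − 60.88 = -3.39 m.
Vertical separation Δz = 43.63 − 11.65 = 31.98 m.
|i_v| = |Δh| / Δz = 3.39 / 31.98 = 0.106.
Head is higher in the deep piezometer, so vertical flow is upward (discharge condition).

|i_v| ≈ 0.106; vertical flow is upward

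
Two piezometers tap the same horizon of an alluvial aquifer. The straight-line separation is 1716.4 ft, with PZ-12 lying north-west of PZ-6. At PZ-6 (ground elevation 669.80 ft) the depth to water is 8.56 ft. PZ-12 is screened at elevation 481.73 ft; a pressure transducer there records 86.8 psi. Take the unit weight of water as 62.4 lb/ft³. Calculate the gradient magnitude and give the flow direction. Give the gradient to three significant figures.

i ≈ 0.0121; groundwater flows toward the south-east

Total head at PZ-6: h = 669.80 − 8.56 = 661.24 ft.
Pressure head at PZ-12: ψ = 144·P/γ = 144 × 86.8 / 62.4 = 200.31 ft.
Total head at PZ-12: h = z + ψ = 481.73 + 200.31 = 682.04 ft.
Head difference: h(PZ-6) − h(PZ-12) = 661.24 − 682.04 = -20.80 ft.
Hydraulic gradient: i = |Δh| / L = 20.80 / 1716.4 = 0.0121.
Flow is from higher to lower head: from PZ-12 toward PZ-6, i.e. toward the south-east.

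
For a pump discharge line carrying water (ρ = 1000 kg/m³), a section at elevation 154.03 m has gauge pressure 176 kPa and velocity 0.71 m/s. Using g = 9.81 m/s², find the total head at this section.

h ≈ 172.00 m

Pressure head ψ = P/(ρg) = 176×1000 / (1000 × 9.81) = 17.94 m.
Velocity head = v²/(2g) = 0.71² / (2 × 9.81) = 0.026 m.
h = z + ψ + v²/(2g) = 154.03 + 17.94 + 0.026 = 172.00 m.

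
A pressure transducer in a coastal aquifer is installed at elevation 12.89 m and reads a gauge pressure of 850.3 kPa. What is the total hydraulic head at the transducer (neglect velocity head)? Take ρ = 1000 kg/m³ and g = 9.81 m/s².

h ≈ 99.57 m

ψ = P/(ρg) = 850.3×1000 / (1000 × 9.81) = 86.68 m.
h = z + ψ = 12.89 + 86.68 = 99.57 m.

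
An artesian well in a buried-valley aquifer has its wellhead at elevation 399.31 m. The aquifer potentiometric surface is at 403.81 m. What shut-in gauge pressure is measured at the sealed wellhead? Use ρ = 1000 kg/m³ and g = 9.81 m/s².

P ≈ 44.1 kPa

Head above the cap: Δh = 403.81 − 399.31 = 4.50 m.
P = ρgΔh = 1000 × 9.81 × 4.50 = 44145 Pa ≈ 44.1 kPa.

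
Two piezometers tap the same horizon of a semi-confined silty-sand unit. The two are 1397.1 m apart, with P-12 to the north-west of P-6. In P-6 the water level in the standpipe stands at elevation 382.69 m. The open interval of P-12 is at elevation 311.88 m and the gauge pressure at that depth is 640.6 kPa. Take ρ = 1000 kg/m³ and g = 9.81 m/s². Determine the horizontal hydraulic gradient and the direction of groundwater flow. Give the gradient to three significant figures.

i ≈ 0.00394; groundwater flows toward the north-west

Total head at P-6: h = 382.69 m (water level in the piezometer is the total head).
Pressure head at P-12: ψ = P/(ρg) = 640.6×1000 / (1000 × 9.81) = 65.30 m.
Total head at P-12: h = z + ψ = 311.88 + 65.30 = 377.18 m.
Head difference: h(P-6) − h(P-12) = 382.69 − 377.18 = 5.51 m.
Hydraulic gradient: i = |Δh| / L = 5.51 / 1397.1 = 0.00394.
Flow is from higher to lower head: from P-6 toward P-12, i.e. toward the north-west.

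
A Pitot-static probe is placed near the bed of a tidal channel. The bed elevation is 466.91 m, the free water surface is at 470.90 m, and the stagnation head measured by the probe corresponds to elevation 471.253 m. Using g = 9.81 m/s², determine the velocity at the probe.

v ≈ 2.63 m/s

Near the bed, under hydrostatic conditions, the piezometric head (z + ψ) equals the free-surface elevation, 470.90 m.
Velocity head = total − piezometric = 471.253 − 470.90 = 0.353 m.
v = √(2g·h_v) = √(2 × 9.81 × 0.353) = 2.63 m/s.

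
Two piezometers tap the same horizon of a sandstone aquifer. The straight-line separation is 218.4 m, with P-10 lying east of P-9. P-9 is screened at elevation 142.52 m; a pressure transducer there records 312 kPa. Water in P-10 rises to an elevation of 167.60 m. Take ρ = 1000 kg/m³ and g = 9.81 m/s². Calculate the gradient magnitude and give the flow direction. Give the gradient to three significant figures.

Pressure head at P-9: ψ = P/(ρg) = 312×1000 / (1000 × 9.81) = 31.80 m.
Total head at P-9: h = z + ψ = 142.52 + 31.80 = 174.32 m.
Total head at P-10: h = 167.60 m (water level in the piezometer is the total head).
Head difference: h(P-9) − h(P-10) = 174.32 − 167.60 = 6.72 m.
Hydraulic gradient: i = |Δh| / L = 6.72 / 218.4 = 0.0308.
Flow is from higher to lower head: from P-9 toward P-10, i.e. toward the east.

i ≈ 0.0308; groundwater flows toward the east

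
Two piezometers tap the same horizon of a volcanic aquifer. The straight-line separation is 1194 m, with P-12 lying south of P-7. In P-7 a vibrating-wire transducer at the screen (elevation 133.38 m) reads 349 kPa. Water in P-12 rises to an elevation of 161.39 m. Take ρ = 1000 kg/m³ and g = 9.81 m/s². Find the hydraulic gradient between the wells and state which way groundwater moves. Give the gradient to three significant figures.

Pressure head at P-7: ψ = P/(ρg) = 349×1000 / (1000 × 9.81) = 35.58 m.
Total head at P-7: h = z + ψ = 133.38 + 35.58 = 168.96 m.
Total head at P-12: h = 161.39 m (water level in the piezometer is the total head).
Head difference: h(P-7) − h(P-12) = 168.96 − 161.39 = 7.57 m.
Hydraulic gradient: i = |Δh| / L = 7.57 / 1194 = 0.00634.
Flow is from higher to lower head: from P-7 toward P-12, i.e. toward the south.

i ≈ 0.00634; groundwater flows toward the south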